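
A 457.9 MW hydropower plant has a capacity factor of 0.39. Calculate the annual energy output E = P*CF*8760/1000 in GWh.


E = 457.9 * 0.39 * 8760 / 1000 = 1564.3696 GWh


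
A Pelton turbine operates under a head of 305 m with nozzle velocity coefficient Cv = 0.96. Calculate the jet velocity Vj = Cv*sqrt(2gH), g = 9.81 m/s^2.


Vj = 0.96 * sqrt(2*9.81*305) = 74.2627 m/s


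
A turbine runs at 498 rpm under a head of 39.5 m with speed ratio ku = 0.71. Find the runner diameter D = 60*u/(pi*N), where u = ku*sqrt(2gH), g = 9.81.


u = 0.71 * sqrt(2*9.81*39.5) = 19.7654 m/s
D = 60 * 19.7654 / (pi * 498) = 0.7580 m


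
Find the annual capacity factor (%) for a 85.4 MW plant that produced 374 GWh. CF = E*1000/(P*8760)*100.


CF = 374 * 1000 / (85.4 * 8760) * 100 = 49.9930 %


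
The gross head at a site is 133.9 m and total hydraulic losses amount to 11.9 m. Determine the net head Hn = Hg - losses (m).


Hn = 133.9 - 11.9 = 122.0000 m


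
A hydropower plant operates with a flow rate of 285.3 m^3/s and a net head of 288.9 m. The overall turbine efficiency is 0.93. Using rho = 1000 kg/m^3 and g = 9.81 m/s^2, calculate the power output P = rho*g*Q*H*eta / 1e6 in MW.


P = 1000 * 9.81 * 285.3 * 288.9 * 0.93 / 1e6 = 751.9713 MW


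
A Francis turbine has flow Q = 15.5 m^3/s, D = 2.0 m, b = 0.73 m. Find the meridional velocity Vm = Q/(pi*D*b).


Vm = 15.5 / (pi * 2.0 * 0.73) = 3.3793 m/s


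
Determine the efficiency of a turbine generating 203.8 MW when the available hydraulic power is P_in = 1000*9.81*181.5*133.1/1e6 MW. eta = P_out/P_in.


P_in = 1000 * 9.81 * 181.5 * 133.1 / 1e6 = 236.9865 MW
eta = 203.8 / 236.9865 = 0.8600


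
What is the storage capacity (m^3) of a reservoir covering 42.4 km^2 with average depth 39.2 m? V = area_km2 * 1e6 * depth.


V = 42.4 * 1e6 * 39.2 = 1.6621e+09 m^3


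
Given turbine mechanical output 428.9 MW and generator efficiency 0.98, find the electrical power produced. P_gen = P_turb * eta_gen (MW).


P_gen = 428.9 * 0.98 = 420.3220 MW


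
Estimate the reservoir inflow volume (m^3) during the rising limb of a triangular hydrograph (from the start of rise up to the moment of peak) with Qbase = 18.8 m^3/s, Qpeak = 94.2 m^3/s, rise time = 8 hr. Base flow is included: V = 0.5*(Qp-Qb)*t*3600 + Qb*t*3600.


V = 0.5*(94.2 - 18.8)*8*3600 + 18.8*8*3600 = 1.6272e+06 m^3


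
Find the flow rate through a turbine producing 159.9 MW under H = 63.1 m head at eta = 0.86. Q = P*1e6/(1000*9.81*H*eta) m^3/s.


Q = 159.9 * 1e6 / (1000 * 9.81 * 63.1 * 0.86) = 300.3666 m^3/s


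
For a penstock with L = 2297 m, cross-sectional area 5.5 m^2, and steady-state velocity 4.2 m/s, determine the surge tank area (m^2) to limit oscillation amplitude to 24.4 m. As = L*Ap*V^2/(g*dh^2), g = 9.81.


As = 2297 * 5.5 * 4.2^2 / (9.81 * 24.4^2) = 38.1569 m^2


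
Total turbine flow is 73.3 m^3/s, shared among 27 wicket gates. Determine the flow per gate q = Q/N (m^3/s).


q = 73.3 / 27 = 2.7148 m^3/s


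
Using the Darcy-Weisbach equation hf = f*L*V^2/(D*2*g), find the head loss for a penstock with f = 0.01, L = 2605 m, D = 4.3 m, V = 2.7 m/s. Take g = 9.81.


hf = 0.01 * 2605 * 2.7^2 / (4.3 * 2 * 9.81) = 2.2510 m


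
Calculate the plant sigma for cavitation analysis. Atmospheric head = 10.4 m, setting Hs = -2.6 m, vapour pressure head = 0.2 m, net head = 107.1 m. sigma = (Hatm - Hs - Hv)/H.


sigma = (10.4 - (-2.6) - 0.2) / 107.1 = 0.1195


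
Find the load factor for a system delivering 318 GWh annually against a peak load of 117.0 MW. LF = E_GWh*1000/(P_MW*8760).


LF = 318 * 1000 / (117.0 * 8760) = 0.3103


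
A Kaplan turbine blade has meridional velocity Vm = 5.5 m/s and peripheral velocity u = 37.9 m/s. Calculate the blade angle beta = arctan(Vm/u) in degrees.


beta = arctan(5.5 / 37.9) = 8.2570 degrees


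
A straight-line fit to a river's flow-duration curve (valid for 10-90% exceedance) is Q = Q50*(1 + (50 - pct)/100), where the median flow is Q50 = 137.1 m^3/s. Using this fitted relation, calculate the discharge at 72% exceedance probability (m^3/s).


Q = 137.1 * (1 + (50 - 72)/100) = 106.9380 m^3/s


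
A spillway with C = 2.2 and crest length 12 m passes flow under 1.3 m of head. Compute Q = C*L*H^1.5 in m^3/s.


Q = 2.2 * 12 * 1.3^1.5 = 39.1308 m^3/s


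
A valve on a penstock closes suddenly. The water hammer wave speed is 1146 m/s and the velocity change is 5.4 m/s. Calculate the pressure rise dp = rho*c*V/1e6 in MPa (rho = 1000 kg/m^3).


dp = 1000 * 1146 * 5.4 / 1e6 = 6.1884 MPa


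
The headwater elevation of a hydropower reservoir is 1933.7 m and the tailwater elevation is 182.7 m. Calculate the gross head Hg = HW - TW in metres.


Hg = 1933.7 - 182.7 = 1751.0000 m


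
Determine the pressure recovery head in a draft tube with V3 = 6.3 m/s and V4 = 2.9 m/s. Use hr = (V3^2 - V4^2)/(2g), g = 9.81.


hr = (6.3^2 - 2.9^2) / (2*9.81) = 1.5943 m


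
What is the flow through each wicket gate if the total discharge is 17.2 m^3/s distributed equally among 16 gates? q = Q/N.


q = 17.2 / 16 = 1.0750 m^3/s


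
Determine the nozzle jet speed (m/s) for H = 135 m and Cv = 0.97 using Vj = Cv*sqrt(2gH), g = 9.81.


Vj = 0.97 * sqrt(2*9.81*135) = 49.9216 m/s


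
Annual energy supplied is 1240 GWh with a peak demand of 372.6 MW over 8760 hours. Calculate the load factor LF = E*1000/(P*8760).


LF = 1240 * 1000 / (372.6 * 8760) = 0.3799


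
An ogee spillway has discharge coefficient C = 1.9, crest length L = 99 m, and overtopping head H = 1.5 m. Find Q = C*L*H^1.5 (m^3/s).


Q = 1.9 * 99 * 1.5^1.5 = 345.5618 m^3/s


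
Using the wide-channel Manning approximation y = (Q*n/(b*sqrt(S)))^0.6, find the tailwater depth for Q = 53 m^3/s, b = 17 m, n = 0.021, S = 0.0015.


y = (53 * 0.021 / (17 * 0.0015^0.5))^0.6 = 1.3703 m


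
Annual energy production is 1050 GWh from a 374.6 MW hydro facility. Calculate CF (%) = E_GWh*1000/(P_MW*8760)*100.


CF = 1050 * 1000 / (374.6 * 8760) * 100 = 31.9976 %


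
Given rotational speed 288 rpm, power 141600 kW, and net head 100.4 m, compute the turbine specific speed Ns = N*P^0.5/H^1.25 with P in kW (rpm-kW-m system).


Ns = 288 * 141600^0.5 / 100.4^1.25 = 341.0020


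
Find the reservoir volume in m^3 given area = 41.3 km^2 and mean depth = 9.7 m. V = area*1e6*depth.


V = 41.3 * 1e6 * 9.7 = 4.0061e+08 m^3


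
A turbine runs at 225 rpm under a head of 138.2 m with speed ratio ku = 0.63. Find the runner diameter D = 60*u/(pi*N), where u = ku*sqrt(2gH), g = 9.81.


u = 0.63 * sqrt(2*9.81*138.2) = 32.8053 m/s
D = 60 * 32.8053 / (pi * 225) = 2.7846 m


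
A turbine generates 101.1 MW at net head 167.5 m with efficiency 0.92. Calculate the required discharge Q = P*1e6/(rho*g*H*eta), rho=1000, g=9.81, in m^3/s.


Q = 101.1 * 1e6 / (1000 * 9.81 * 167.5 * 0.92) = 66.8774 m^3/s


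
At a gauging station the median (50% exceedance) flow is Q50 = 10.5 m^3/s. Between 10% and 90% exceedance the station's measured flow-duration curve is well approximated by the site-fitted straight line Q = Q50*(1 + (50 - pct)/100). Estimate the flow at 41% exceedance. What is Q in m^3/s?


Q = 10.5 * (1 + (50 - 41)/100) = 11.4450 m^3/s


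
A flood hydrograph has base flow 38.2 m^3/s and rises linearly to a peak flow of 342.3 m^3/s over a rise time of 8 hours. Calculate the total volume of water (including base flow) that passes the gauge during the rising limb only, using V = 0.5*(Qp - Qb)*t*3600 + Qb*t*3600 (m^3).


V = 0.5*(342.3 - 38.2)*8*3600 + 38.2*8*3600 = 5.4792e+06 m^3


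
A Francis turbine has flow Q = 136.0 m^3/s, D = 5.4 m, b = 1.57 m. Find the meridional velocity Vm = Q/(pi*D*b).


Vm = 136.0 / (pi * 5.4 * 1.57) = 5.1062 m/s


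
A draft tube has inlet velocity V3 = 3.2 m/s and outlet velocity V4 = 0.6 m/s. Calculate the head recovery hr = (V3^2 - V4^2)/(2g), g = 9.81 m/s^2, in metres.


hr = (3.2^2 - 0.6^2) / (2*9.81) = 0.5036 m


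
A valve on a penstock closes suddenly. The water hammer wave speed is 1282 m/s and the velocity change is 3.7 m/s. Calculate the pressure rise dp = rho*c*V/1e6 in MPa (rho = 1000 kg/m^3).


dp = 1000 * 1282 * 3.7 / 1e6 = 4.7434 MPa


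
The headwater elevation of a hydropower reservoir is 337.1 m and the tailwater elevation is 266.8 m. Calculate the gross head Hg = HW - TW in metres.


Hg = 337.1 - 266.8 = 70.3000 m


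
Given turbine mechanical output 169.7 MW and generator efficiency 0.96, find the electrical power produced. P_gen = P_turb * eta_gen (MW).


P_gen = 169.7 * 0.96 = 162.9120 MW


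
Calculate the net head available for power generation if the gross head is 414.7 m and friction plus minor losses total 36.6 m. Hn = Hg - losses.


Hn = 414.7 - 36.6 = 378.1000 m


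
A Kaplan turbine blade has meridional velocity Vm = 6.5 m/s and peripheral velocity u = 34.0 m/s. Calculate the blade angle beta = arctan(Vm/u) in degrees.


beta = arctan(6.5 / 34.0) = 10.8230 degrees


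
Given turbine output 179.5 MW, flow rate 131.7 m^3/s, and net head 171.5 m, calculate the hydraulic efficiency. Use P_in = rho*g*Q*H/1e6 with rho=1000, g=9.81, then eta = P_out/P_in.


P_in = 1000 * 9.81 * 131.7 * 171.5 / 1e6 = 221.5741 MW
eta = 179.5 / 221.5741 = 0.8101


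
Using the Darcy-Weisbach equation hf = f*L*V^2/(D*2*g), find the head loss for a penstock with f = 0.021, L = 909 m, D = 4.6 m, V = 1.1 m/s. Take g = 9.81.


hf = 0.021 * 909 * 1.1^2 / (4.6 * 2 * 9.81) = 0.2559 m


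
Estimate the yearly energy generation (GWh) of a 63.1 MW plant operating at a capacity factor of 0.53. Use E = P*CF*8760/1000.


E = 63.1 * 0.53 * 8760 / 1000 = 292.9607 GWh


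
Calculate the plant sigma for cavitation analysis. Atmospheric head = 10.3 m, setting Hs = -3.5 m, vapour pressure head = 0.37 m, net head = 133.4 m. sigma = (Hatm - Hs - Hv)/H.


sigma = (10.3 - (-3.5) - 0.37) / 133.4 = 0.1007


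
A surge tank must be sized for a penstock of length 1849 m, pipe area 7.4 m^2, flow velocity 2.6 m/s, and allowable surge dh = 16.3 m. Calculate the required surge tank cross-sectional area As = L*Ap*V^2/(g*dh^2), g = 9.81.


As = 1849 * 7.4 * 2.6^2 / (9.81 * 16.3^2) = 35.4871 m^2


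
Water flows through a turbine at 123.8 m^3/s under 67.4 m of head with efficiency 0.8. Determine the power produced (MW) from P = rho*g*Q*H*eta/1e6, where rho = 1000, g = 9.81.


P = 1000 * 9.81 * 123.8 * 67.4 * 0.8 / 1e6 = 65.4847 MW


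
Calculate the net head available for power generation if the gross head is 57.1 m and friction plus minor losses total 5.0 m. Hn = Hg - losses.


Hn = 57.1 - 5.0 = 52.1000 m


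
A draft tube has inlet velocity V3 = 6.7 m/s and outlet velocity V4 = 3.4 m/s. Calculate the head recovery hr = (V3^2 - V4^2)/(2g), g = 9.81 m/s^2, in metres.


hr = (6.7^2 - 3.4^2) / (2*9.81) = 1.6988 m


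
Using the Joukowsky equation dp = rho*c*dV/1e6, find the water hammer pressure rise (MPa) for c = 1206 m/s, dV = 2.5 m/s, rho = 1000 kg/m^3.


dp = 1000 * 1206 * 2.5 / 1e6 = 3.0150 MPa


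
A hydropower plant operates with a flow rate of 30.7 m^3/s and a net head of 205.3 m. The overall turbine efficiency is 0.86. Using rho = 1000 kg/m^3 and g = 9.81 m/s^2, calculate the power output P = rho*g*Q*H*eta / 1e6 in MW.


P = 1000 * 9.81 * 30.7 * 205.3 * 0.86 / 1e6 = 53.1734 MW


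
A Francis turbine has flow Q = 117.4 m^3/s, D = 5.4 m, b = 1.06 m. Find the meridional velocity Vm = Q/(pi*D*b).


Vm = 117.4 / (pi * 5.4 * 1.06) = 6.5286 m/s


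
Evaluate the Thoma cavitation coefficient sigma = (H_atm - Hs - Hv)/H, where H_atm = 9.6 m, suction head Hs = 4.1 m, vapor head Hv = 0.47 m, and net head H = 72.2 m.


sigma = (9.6 - 4.1 - 0.47) / 72.2 = 0.0697


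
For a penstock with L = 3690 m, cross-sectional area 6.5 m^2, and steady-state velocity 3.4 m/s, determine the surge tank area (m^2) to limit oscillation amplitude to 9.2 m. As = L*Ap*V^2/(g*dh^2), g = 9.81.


As = 3690 * 6.5 * 3.4^2 / (9.81 * 9.2^2) = 333.9280 m^2


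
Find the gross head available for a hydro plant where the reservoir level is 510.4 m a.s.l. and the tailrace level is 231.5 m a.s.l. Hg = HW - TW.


Hg = 510.4 - 231.5 = 278.9000 m


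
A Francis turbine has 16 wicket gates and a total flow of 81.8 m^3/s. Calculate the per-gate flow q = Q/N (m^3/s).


q = 81.8 / 16 = 5.1125 m^3/s


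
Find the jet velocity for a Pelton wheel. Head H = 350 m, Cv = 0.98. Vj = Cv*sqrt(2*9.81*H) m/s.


Vj = 0.98 * sqrt(2*9.81*350) = 81.2100 m/s


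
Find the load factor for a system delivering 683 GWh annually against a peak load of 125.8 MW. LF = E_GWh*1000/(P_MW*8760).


LF = 683 * 1000 / (125.8 * 8760) = 0.6198


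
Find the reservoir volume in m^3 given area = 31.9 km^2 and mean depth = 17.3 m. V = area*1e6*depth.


V = 31.9 * 1e6 * 17.3 = 5.5187e+08 m^3


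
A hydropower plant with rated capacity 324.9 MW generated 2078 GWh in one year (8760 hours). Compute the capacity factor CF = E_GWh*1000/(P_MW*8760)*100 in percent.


CF = 2078 * 1000 / (324.9 * 8760) * 100 = 73.0116 %


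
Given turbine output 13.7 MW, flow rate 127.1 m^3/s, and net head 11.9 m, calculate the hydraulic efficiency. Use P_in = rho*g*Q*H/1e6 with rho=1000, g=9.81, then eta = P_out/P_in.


P_in = 1000 * 9.81 * 127.1 * 11.9 / 1e6 = 14.8375 MW
eta = 13.7 / 14.8375 = 0.9233


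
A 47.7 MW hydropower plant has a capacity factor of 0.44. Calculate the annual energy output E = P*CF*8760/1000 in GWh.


E = 47.7 * 0.44 * 8760 / 1000 = 183.8549 GWh


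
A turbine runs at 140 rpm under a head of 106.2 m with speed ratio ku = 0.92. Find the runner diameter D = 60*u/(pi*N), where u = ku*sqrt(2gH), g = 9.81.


u = 0.92 * sqrt(2*9.81*106.2) = 41.9952 m/s
D = 60 * 41.9952 / (pi * 140) = 5.7289 m


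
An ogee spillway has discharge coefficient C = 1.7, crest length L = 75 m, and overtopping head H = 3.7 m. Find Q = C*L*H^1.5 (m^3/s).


Q = 1.7 * 75 * 3.7^1.5 = 907.4292 m^3/s


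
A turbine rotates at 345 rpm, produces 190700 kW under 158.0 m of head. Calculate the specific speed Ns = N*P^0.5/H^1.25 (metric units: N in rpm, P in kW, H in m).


Ns = 345 * 190700^0.5 / 158.0^1.25 = 268.9510


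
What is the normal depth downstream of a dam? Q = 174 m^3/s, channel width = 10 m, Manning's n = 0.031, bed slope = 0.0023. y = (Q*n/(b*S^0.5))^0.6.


y = (174 * 0.031 / (10 * 0.0023^0.5))^0.6 = 4.2720 m


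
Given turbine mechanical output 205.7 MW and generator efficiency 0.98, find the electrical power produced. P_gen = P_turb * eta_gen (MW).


P_gen = 205.7 * 0.98 = 201.5860 MW


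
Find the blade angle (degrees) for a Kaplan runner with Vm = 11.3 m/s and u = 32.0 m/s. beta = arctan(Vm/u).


beta = arctan(11.3 / 32.0) = 19.4494 degrees


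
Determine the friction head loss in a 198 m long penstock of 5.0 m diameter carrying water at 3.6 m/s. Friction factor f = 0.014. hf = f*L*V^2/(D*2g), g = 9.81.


hf = 0.014 * 198 * 3.6^2 / (5.0 * 2 * 9.81) = 0.3662 m


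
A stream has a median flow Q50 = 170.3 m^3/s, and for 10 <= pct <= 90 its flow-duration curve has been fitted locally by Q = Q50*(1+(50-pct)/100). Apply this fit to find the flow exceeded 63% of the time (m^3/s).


Q = 170.3 * (1 + (50 - 63)/100) = 148.1610 m^3/s


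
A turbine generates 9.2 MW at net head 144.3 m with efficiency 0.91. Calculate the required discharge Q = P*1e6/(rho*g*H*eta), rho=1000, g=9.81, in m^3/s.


Q = 9.2 * 1e6 / (1000 * 9.81 * 144.3 * 0.91) = 7.1419 m^3/s


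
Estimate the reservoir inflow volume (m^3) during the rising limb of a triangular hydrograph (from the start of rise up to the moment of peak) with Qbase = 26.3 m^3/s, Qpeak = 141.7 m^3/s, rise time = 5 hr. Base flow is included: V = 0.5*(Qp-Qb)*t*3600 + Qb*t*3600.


V = 0.5*(141.7 - 26.3)*5*3600 + 26.3*5*3600 = 1.5120e+06 m^3


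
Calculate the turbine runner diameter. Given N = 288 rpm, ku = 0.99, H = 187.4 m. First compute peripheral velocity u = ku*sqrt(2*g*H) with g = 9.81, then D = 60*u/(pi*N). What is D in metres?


u = 0.99 * sqrt(2*9.81*187.4) = 60.0302 m/s
D = 60 * 60.0302 / (pi * 288) = 3.9809 m


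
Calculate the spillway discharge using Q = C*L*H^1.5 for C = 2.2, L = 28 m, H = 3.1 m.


Q = 2.2 * 28 * 3.1^1.5 = 336.2198 m^3/s


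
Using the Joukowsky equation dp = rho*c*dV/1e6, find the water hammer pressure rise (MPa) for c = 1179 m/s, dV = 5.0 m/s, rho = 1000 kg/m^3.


dp = 1000 * 1179 * 5.0 / 1e6 = 5.8950 MPa


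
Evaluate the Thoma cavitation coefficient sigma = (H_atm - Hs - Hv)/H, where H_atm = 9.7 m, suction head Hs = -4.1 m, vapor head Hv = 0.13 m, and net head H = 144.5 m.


sigma = (9.7 - (-4.1) - 0.13) / 144.5 = 0.0946


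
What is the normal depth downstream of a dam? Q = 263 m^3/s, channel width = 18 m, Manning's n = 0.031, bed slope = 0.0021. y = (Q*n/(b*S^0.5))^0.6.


y = (263 * 0.031 / (18 * 0.0021^0.5))^0.6 = 3.9533 m


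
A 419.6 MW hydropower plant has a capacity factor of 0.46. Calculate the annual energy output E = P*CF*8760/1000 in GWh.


E = 419.6 * 0.46 * 8760 / 1000 = 1690.8202 GWh


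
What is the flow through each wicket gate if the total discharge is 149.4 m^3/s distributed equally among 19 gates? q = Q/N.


q = 149.4 / 19 = 7.8632 m^3/s


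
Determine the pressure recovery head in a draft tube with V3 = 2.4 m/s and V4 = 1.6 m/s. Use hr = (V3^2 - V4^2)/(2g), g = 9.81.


hr = (2.4^2 - 1.6^2) / (2*9.81) = 0.1631 m


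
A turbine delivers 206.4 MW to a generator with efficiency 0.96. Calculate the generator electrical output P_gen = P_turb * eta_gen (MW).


P_gen = 206.4 * 0.96 = 198.1440 MW


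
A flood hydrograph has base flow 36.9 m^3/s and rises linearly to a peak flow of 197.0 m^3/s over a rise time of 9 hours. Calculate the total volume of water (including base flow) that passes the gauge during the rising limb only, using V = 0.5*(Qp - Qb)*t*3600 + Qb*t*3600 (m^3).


V = 0.5*(197.0 - 36.9)*9*3600 + 36.9*9*3600 = 3.7892e+06 m^3


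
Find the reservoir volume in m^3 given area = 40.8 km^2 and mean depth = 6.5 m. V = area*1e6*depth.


V = 40.8 * 1e6 * 6.5 = 2.6520e+08 m^3


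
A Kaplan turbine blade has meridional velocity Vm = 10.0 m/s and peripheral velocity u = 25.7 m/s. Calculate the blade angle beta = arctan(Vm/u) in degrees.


beta = arctan(10.0 / 25.7) = 21.2613 degrees


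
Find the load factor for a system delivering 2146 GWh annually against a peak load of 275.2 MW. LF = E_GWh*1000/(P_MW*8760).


LF = 2146 * 1000 / (275.2 * 8760) = 0.8902


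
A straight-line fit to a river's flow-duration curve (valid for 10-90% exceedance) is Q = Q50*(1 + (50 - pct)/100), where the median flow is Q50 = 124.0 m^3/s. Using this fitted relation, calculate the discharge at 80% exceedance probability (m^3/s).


Q = 124.0 * (1 + (50 - 80)/100) = 86.8000 m^3/s


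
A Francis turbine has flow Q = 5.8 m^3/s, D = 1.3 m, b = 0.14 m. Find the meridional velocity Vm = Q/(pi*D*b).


Vm = 5.8 / (pi * 1.3 * 0.14) = 10.1439 m/s


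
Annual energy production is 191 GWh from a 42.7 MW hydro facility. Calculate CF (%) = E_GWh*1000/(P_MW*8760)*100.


CF = 191 * 1000 / (42.7 * 8760) * 100 = 51.0624 %


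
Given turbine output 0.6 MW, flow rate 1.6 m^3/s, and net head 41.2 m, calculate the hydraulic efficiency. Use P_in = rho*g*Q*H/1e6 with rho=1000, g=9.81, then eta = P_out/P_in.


P_in = 1000 * 9.81 * 1.6 * 41.2 / 1e6 = 0.6467 MW
eta = 0.6 / 0.6467 = 0.9278


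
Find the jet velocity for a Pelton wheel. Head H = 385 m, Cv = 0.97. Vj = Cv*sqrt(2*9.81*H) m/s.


Vj = 0.97 * sqrt(2*9.81*385) = 84.3047 m/s


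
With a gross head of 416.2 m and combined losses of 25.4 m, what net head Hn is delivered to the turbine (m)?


Hn = 416.2 - 25.4 = 390.8000 m


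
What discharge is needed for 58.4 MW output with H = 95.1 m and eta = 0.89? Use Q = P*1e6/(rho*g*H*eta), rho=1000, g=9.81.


Q = 58.4 * 1e6 / (1000 * 9.81 * 95.1 * 0.89) = 70.3353 m^3/s


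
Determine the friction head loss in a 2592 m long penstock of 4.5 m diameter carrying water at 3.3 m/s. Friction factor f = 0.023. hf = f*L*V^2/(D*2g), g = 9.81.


hf = 0.023 * 2592 * 3.3^2 / (4.5 * 2 * 9.81) = 7.3532 m


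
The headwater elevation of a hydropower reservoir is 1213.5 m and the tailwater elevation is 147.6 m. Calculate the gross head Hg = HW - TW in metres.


Hg = 1213.5 - 147.6 = 1065.9000 m


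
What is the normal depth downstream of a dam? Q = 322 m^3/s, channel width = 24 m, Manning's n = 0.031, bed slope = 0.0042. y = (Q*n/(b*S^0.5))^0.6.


y = (322 * 0.031 / (24 * 0.0042^0.5))^0.6 = 3.0509 m


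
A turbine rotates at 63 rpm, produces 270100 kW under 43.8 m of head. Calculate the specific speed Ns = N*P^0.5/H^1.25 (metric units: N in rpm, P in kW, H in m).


Ns = 63 * 270100^0.5 / 43.8^1.25 = 290.5763


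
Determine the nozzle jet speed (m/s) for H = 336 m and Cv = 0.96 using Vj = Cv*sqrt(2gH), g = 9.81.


Vj = 0.96 * sqrt(2*9.81*336) = 77.9454 m/s


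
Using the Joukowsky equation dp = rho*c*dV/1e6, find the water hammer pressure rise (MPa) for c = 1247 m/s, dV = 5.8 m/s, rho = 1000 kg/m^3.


dp = 1000 * 1247 * 5.8 / 1e6 = 7.2326 MPa


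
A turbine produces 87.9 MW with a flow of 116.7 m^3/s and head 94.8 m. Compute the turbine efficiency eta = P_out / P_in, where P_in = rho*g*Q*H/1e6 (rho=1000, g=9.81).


P_in = 1000 * 9.81 * 116.7 * 94.8 / 1e6 = 108.5296 MW
eta = 87.9 / 108.5296 = 0.8099


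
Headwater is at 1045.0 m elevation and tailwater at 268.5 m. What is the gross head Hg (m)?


Hg = 1045.0 - 268.5 = 776.5000 m


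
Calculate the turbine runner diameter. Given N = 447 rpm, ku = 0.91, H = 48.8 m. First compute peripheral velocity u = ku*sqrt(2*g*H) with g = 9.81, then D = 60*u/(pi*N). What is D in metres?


u = 0.91 * sqrt(2*9.81*48.8) = 28.1579 m/s
D = 60 * 28.1579 / (pi * 447) = 1.2031 m


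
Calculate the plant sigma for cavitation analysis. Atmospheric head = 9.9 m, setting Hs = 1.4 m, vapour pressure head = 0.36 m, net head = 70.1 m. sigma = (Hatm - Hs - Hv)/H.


sigma = (9.9 - 1.4 - 0.36) / 70.1 = 0.1161


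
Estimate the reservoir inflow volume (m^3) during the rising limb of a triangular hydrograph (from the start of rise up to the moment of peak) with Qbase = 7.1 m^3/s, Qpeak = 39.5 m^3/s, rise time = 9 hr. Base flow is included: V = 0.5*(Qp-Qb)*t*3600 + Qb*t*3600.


V = 0.5*(39.5 - 7.1)*9*3600 + 7.1*9*3600 = 754920.0000 m^3


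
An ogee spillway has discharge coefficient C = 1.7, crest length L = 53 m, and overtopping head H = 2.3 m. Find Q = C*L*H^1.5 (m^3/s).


Q = 1.7 * 53 * 2.3^1.5 = 314.2799 m^3/s


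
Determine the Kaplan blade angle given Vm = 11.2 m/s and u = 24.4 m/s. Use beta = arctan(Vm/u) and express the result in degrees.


beta = arctan(11.2 / 24.4) = 24.6559 degrees


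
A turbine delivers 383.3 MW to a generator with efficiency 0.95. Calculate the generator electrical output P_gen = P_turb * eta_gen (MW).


P_gen = 383.3 * 0.95 = 364.1350 MW


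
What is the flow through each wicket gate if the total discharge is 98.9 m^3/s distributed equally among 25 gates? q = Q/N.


q = 98.9 / 25 = 3.9560 m^3/s


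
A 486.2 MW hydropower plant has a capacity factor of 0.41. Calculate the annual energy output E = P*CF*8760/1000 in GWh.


E = 486.2 * 0.41 * 8760 / 1000 = 1746.2359 GWh


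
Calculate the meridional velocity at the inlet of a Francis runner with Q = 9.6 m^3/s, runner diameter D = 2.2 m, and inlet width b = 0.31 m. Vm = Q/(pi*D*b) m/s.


Vm = 9.6 / (pi * 2.2 * 0.31) = 4.4806 m/s


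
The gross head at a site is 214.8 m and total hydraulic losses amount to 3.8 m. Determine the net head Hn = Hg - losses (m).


Hn = 214.8 - 3.8 = 211.0000 m


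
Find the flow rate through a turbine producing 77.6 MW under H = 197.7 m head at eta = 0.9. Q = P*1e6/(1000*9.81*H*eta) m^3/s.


Q = 77.6 * 1e6 / (1000 * 9.81 * 197.7 * 0.9) = 44.4573 m^3/s


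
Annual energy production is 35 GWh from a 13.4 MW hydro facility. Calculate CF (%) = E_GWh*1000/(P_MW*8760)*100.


CF = 35 * 1000 / (13.4 * 8760) * 100 = 29.8167 %


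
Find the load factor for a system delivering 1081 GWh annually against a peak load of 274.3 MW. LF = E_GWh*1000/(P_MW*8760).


LF = 1081 * 1000 / (274.3 * 8760) = 0.4499


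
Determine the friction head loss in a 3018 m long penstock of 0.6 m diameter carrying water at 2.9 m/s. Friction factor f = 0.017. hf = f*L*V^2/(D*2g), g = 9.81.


hf = 0.017 * 3018 * 2.9^2 / (0.6 * 2 * 9.81) = 36.6534 m


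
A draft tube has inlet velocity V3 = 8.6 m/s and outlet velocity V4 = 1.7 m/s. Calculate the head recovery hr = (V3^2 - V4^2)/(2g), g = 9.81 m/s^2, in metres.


hr = (8.6^2 - 1.7^2) / (2*9.81) = 3.6223 m


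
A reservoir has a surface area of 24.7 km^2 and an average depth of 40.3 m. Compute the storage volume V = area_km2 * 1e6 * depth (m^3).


V = 24.7 * 1e6 * 40.3 = 9.9541e+08 m^3


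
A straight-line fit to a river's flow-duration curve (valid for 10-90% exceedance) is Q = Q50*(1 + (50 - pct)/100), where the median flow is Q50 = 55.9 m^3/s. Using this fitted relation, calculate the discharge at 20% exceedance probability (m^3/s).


Q = 55.9 * (1 + (50 - 20)/100) = 72.6700 m^3/s


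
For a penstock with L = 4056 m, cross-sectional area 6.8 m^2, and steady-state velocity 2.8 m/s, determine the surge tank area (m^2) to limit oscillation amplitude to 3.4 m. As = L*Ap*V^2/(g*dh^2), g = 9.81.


As = 4056 * 6.8 * 2.8^2 / (9.81 * 3.4^2) = 1906.7602 m^2


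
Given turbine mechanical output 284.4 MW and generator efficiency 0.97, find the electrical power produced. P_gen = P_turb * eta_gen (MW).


P_gen = 284.4 * 0.97 = 275.8680 MW


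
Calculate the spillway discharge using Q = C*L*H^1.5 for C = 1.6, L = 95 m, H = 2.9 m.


Q = 1.6 * 95 * 2.9^1.5 = 750.6554 m^3/s


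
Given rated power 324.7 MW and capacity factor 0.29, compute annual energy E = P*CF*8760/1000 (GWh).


E = 324.7 * 0.29 * 8760 / 1000 = 824.8679 GWh


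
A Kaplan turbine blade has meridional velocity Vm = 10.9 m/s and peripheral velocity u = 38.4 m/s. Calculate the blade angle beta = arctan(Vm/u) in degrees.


beta = arctan(10.9 / 38.4) = 15.8468 degrees


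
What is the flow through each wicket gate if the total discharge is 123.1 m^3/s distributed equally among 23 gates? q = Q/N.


q = 123.1 / 23 = 5.3522 m^3/s


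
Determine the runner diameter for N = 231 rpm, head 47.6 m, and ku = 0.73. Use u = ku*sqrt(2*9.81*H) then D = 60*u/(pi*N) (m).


u = 0.73 * sqrt(2*9.81*47.6) = 22.3088 m/s
D = 60 * 22.3088 / (pi * 231) = 1.8444 m


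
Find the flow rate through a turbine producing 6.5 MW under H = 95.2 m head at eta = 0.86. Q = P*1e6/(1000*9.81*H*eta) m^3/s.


Q = 6.5 * 1e6 / (1000 * 9.81 * 95.2 * 0.86) = 8.0930 m^3/s


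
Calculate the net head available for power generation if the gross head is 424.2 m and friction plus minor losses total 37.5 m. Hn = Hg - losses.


Hn = 424.2 - 37.5 = 386.7000 m


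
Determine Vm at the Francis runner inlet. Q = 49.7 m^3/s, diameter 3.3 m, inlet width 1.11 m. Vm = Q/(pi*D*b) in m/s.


Vm = 49.7 / (pi * 3.3 * 1.11) = 4.3189 m/s


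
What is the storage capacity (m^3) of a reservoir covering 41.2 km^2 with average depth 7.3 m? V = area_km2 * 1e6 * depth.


V = 41.2 * 1e6 * 7.3 = 3.0076e+08 m^3


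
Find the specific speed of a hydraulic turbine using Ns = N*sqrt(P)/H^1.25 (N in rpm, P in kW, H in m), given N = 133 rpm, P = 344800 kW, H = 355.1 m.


Ns = 133 * 344800^0.5 / 355.1^1.25 = 50.6637


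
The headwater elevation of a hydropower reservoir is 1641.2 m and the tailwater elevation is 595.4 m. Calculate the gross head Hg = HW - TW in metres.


Hg = 1641.2 - 595.4 = 1045.8000 m


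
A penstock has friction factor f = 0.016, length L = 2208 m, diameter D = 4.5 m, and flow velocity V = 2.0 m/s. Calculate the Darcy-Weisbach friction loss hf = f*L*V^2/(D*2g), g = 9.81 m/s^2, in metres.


hf = 0.016 * 2208 * 2.0^2 / (4.5 * 2 * 9.81) = 1.6005 m


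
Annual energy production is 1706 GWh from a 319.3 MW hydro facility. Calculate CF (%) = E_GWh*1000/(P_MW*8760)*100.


CF = 1706 * 1000 / (319.3 * 8760) * 100 = 60.9924 %


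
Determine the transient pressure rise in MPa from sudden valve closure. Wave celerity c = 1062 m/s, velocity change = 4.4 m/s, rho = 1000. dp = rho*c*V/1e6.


dp = 1000 * 1062 * 4.4 / 1e6 = 4.6728 MPa


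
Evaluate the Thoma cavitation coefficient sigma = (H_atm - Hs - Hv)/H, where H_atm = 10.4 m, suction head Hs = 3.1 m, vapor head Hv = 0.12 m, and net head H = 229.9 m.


sigma = (10.4 - 3.1 - 0.12) / 229.9 = 0.0312


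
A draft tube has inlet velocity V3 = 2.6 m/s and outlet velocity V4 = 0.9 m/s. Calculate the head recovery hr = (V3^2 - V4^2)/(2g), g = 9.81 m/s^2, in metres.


hr = (2.6^2 - 0.9^2) / (2*9.81) = 0.3033 m


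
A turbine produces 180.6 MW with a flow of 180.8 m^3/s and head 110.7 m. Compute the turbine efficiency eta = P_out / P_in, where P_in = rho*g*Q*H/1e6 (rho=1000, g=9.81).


P_in = 1000 * 9.81 * 180.8 * 110.7 / 1e6 = 196.3428 MW
eta = 180.6 / 196.3428 = 0.9198


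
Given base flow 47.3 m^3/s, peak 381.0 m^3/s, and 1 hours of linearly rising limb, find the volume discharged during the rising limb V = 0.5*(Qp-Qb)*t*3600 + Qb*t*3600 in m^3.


V = 0.5*(381.0 - 47.3)*1*3600 + 47.3*1*3600 = 770940.0000 m^3


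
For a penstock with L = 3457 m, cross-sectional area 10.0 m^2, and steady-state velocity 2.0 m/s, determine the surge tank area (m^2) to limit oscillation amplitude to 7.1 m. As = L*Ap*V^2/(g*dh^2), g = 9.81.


As = 3457 * 10.0 * 2.0^2 / (9.81 * 7.1^2) = 279.6235 m^2


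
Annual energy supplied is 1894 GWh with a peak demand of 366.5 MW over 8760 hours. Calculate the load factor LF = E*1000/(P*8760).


LF = 1894 * 1000 / (366.5 * 8760) = 0.5899


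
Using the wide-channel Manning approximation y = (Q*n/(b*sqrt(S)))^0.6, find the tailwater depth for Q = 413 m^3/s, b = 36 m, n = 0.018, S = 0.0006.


y = (413 * 0.018 / (36 * 0.0006^0.5))^0.6 = 3.5934 m


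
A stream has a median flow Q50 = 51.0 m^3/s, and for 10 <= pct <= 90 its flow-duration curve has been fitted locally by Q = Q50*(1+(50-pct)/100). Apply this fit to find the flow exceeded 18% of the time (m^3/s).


Q = 51.0 * (1 + (50 - 18)/100) = 67.3200 m^3/s


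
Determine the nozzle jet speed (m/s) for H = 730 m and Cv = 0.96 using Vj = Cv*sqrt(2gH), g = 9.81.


Vj = 0.96 * sqrt(2*9.81*730) = 114.8900 m/s


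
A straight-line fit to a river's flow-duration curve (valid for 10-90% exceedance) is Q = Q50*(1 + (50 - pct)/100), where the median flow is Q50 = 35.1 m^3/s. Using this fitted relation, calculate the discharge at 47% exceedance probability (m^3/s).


Q = 35.1 * (1 + (50 - 47)/100) = 36.1530 m^3/s


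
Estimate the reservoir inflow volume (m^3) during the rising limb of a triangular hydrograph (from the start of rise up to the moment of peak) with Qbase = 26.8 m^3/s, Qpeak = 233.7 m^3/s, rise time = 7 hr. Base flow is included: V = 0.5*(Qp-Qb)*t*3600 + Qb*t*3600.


V = 0.5*(233.7 - 26.8)*7*3600 + 26.8*7*3600 = 3.2823e+06 m^3


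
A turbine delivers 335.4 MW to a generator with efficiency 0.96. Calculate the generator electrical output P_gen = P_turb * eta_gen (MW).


P_gen = 335.4 * 0.96 = 321.9840 MW


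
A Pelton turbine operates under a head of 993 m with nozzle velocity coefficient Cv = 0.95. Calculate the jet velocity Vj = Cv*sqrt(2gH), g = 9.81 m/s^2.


Vj = 0.95 * sqrt(2*9.81*993) = 132.6013 m/s


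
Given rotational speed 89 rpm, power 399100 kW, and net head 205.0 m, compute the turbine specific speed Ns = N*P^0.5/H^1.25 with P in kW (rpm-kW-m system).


Ns = 89 * 399100^0.5 / 205.0^1.25 = 72.4834


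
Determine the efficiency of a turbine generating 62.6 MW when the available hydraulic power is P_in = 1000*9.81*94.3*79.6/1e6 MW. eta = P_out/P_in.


P_in = 1000 * 9.81 * 94.3 * 79.6 / 1e6 = 73.6366 MW
eta = 62.6 / 73.6366 = 0.8501


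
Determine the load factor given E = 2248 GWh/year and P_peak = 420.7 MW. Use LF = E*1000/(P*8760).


LF = 2248 * 1000 / (420.7 * 8760) = 0.6100


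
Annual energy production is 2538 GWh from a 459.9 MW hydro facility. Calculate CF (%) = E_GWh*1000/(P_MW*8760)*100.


CF = 2538 * 1000 / (459.9 * 8760) * 100 = 62.9976 %


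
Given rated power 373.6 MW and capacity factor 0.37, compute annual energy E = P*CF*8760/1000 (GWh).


E = 373.6 * 0.37 * 8760 / 1000 = 1210.9123 GWh


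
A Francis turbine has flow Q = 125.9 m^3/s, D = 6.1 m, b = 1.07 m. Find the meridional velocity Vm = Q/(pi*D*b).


Vm = 125.9 / (pi * 6.1 * 1.07) = 6.1399 m/s


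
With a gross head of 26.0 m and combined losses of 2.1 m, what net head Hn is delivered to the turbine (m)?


Hn = 26.0 - 2.1 = 23.9000 m


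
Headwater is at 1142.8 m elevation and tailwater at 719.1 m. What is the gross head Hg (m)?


Hg = 1142.8 - 719.1 = 423.7000 m


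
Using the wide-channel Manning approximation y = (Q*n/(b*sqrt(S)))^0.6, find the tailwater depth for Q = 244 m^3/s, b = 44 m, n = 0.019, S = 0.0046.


y = (244 * 0.019 / (44 * 0.0046^0.5))^0.6 = 1.3025 m


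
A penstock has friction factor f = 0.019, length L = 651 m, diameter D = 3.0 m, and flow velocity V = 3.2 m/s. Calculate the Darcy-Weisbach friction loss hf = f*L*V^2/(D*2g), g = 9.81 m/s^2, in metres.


hf = 0.019 * 651 * 3.2^2 / (3.0 * 2 * 9.81) = 2.1519 m


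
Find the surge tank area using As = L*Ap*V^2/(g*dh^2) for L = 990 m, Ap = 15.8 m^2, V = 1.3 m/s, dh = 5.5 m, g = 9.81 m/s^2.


As = 990 * 15.8 * 1.3^2 / (9.81 * 5.5^2) = 89.0809 m^2


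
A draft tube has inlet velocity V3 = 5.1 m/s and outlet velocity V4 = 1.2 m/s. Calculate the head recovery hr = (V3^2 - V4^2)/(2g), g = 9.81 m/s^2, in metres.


hr = (5.1^2 - 1.2^2) / (2*9.81) = 1.2523 m


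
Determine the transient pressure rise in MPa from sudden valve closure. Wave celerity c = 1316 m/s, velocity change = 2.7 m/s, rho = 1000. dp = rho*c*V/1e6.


dp = 1000 * 1316 * 2.7 / 1e6 = 3.5532 MPa


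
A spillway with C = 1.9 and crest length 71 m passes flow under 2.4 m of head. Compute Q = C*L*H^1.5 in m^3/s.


Q = 1.9 * 71 * 2.4^1.5 = 501.5668 m^3/s


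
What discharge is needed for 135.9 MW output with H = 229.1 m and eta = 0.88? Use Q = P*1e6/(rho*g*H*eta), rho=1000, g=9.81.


Q = 135.9 * 1e6 / (1000 * 9.81 * 229.1 * 0.88) = 68.7136 m^3/s


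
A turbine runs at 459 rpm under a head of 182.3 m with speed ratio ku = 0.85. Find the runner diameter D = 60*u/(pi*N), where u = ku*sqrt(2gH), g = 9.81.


u = 0.85 * sqrt(2*9.81*182.3) = 50.8349 m/s
D = 60 * 50.8349 / (pi * 459) = 2.1152 m


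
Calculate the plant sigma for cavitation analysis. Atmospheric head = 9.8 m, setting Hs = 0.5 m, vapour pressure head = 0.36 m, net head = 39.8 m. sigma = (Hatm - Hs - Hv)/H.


sigma = (9.8 - 0.5 - 0.36) / 39.8 = 0.2246


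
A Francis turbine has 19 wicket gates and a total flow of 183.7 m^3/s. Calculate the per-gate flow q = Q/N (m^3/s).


q = 183.7 / 19 = 9.6684 m^3/s


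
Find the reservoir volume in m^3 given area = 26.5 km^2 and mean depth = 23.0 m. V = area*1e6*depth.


V = 26.5 * 1e6 * 23.0 = 6.0950e+08 m^3


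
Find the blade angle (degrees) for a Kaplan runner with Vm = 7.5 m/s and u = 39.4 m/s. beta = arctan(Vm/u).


beta = arctan(7.5 / 39.4) = 10.7776 degrees


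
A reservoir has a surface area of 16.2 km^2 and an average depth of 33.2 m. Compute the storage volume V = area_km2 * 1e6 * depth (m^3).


V = 16.2 * 1e6 * 33.2 = 5.3784e+08 m^3


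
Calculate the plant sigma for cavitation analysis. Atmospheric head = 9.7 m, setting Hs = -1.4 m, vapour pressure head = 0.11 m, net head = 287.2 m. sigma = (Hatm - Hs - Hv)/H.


sigma = (9.7 - (-1.4) - 0.11) / 287.2 = 0.0383


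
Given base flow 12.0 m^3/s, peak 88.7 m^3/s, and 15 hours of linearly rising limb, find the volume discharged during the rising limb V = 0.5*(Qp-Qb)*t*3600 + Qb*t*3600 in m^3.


V = 0.5*(88.7 - 12.0)*15*3600 + 12.0*15*3600 = 2.7189e+06 m^3


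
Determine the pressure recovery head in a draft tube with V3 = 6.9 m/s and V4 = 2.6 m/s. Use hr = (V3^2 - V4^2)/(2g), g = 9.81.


hr = (6.9^2 - 2.6^2) / (2*9.81) = 2.0821 m


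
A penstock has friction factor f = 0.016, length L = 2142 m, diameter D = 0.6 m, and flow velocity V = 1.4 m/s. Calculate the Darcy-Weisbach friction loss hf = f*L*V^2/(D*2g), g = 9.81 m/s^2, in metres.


hf = 0.016 * 2142 * 1.4^2 / (0.6 * 2 * 9.81) = 5.7062 m


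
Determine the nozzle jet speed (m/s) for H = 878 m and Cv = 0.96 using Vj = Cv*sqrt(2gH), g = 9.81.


Vj = 0.96 * sqrt(2*9.81*878) = 125.9993 m/s


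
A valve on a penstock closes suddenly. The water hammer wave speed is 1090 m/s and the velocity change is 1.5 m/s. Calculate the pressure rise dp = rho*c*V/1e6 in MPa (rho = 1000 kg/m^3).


dp = 1000 * 1090 * 1.5 / 1e6 = 1.6350 MPa


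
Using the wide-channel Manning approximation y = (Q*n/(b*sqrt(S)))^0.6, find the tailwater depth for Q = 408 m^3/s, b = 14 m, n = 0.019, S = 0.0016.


y = (408 * 0.019 / (14 * 0.0016^0.5))^0.6 = 4.8388 m


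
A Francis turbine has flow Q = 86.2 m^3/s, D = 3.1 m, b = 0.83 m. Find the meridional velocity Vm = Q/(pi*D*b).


Vm = 86.2 / (pi * 3.1 * 0.83) = 10.6639 m/s


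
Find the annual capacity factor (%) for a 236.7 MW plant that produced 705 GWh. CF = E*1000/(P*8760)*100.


CF = 705 * 1000 / (236.7 * 8760) * 100 = 34.0006 %


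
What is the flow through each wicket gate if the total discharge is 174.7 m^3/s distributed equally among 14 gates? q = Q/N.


q = 174.7 / 14 = 12.4786 m^3/s


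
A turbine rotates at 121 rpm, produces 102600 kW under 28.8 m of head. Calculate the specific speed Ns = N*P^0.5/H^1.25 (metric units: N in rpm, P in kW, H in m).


Ns = 121 * 102600^0.5 / 28.8^1.25 = 580.9228


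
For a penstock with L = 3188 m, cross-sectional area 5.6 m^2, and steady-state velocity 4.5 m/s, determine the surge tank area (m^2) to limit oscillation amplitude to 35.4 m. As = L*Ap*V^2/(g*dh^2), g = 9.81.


As = 3188 * 5.6 * 4.5^2 / (9.81 * 35.4^2) = 29.4073 m^2


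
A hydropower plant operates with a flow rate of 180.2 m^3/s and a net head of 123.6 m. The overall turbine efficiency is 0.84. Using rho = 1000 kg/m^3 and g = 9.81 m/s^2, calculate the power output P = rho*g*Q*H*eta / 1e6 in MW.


P = 1000 * 9.81 * 180.2 * 123.6 * 0.84 / 1e6 = 183.5361 MW


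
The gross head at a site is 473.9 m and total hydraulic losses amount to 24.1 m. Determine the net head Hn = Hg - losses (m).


Hn = 473.9 - 24.1 = 449.8000 m


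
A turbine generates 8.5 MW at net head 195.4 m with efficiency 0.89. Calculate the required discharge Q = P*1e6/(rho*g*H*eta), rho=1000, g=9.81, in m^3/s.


Q = 8.5 * 1e6 / (1000 * 9.81 * 195.4 * 0.89) = 4.9824 m^3/s


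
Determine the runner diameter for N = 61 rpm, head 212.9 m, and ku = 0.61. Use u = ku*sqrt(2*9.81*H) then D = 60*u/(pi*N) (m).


u = 0.61 * sqrt(2*9.81*212.9) = 39.4246 m/s
D = 60 * 39.4246 / (pi * 61) = 12.3435 m


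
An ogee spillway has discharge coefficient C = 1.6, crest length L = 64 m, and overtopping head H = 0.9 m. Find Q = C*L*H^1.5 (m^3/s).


Q = 1.6 * 64 * 0.9^1.5 = 87.4307 m^3/s


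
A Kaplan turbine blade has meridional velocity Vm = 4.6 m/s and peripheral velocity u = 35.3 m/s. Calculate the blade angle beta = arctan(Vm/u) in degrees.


beta = arctan(4.6 / 35.3) = 7.4245 degrees


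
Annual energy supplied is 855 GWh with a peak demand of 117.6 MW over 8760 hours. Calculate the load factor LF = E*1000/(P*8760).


LF = 855 * 1000 / (117.6 * 8760) = 0.8300
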